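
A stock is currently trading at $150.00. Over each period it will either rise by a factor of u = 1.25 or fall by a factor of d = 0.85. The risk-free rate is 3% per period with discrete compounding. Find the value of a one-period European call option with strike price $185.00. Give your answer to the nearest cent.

Risk-neutral probability p = (1 + 0.03 − 0.85)/(1.25 − 0.85) = 0.1800/0.4000 = 0.4500
Terminal stock prices: S_u = 187.5, S_d = 127.5
Terminal payoffs (S − K): max(2.5, 0) = 2.5, max(-57.5, 0) = 0
Node 0 (S = 150): V_0 = 1/1.03·[0.4500·2.5000 + 0.5500·0.0000] = 1.0922

$1.09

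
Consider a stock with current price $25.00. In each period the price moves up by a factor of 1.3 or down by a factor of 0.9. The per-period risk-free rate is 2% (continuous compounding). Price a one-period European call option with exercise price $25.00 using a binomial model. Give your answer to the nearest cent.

$2.21

Risk-neutral probability p = (e^0.02 − 0.9)/(1.3 − 0.9) = 0.1202/0.4000 = 0.3005
Terminal stock prices: S_u = 32.5, S_d = 22.5
Terminal payoffs (S − K): max(7.5, 0) = 7.5, max(-2.5, 0) = 0
Node 0 (S = 25): V_0 = e^(−0.02)·[0.3005·7.5000 + 0.6995·0.0000] = 2.2091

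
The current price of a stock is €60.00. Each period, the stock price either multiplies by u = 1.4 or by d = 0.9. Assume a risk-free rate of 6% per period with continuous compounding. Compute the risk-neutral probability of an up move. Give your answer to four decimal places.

p = 0.3237

Risk-neutral probability p = (e^0.06 − 0.9)/(1.4 − 0.9) = 0.1618/0.5000 = 0.3237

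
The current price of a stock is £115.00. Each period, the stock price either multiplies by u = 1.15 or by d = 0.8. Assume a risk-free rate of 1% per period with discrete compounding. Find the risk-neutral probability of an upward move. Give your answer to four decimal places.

p = 0.6000

Risk-neutral probability p = (1 + 0.01 − 0.8)/(1.15 − 0.8) = 0.2100/0.3500 = 0.6000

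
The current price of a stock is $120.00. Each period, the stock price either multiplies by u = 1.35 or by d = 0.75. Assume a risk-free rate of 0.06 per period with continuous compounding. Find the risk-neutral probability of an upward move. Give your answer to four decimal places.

p = 0.5197

Risk-neutral probability p = (e^0.06 − 0.75)/(1.35 − 0.75) = 0.3118/0.6000 = 0.5197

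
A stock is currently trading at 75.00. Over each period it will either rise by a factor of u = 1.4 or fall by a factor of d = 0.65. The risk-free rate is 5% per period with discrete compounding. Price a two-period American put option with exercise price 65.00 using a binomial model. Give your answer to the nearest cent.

Risk-neutral probability p = (1 + 0.05 − 0.65)/(1.4 − 0.65) = 0.4000/0.7500 = 0.5333
Terminal stock prices: S_uu = 147, S_ud = 68.25, S_dd = 31.69
Terminal payoffs (K − S): max(-82, 0) = 0, max(-3.25, 0) = 0, max(33.31, 0) = 33.31
Node u (S = 105): continuation = 1/1.05·[0.5333·0.0000 + 0.4667·0.0000] = 0.0000; exercise value = 0.0000 ≤ continuation, so V_u = 0.0000
Node d (S = 48.75): continuation = 1/1.05·[0.5333·0.0000 + 0.4667·33.3125] = 14.8056; exercise value = 16.2500 > continuation, so V_d = 16.2500 (exercise)
Node 0 (S = 75): continuation = 1/1.05·[0.5333·0.0000 + 0.4667·16.2500] = 7.2222; exercise value = 0.0000 ≤ continuation, so V_0 = 7.2222

7.22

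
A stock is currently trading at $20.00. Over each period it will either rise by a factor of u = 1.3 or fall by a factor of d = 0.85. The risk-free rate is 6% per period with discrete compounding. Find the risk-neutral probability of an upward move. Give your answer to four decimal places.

Risk-neutral probability p = (1 + 0.06 − 0.85)/(1.3 − 0.85) = 0.2100/0.4500 = 0.4667

p = 0.4667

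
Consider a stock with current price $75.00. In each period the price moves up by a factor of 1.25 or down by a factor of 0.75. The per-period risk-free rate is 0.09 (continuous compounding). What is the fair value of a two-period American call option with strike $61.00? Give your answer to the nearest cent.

Risk-neutral probability p = (e^0.09 − 0.75)/(1.25 − 0.75) = 0.3442/0.5000 = 0.6883
Terminal stock prices: S_uu = 117.2, S_ud = 70.31, S_dd = 42.19
Terminal payoffs (S − K): max(56.19, 0) = 56.19, max(9.312, 0) = 9.312, max(-18.81, 0) = 0
Node u (S = 93.75): continuation = e^(−0.09)·[0.6883·56.1875 + 0.3117·9.3125] = 38.0002; exercise value = 32.7500 ≤ continuation, so V_u = 38.0002
Node d (S = 56.25): continuation = e^(−0.09)·[0.6883·9.3125 + 0.3117·0.0000] = 5.8585; exercise value = 0.0000 ≤ continuation, so V_d = 5.8585
Node 0 (S = 75): continuation = e^(−0.09)·[0.6883·38.0002 + 0.3117·5.8585] = 25.5747; exercise value = 14.0000 ≤ continuation, so V_0 = 25.5747

$25.57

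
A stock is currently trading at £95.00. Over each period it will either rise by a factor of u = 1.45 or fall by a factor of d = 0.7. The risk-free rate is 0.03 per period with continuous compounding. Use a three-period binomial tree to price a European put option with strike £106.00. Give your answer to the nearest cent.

Risk-neutral probability p = (e^0.03 − 0.7)/(1.45 − 0.7) = 0.3305/0.7500 = 0.4406
Terminal stock prices: S_uuu = 289.6, S_uud = 139.8, S_udd = 67.5, S_ddd = 32.58
Terminal payoffs (K − S): max(-183.6, 0) = 0, max(-33.82, 0) = 0, max(38.5, 0) = 38.5, max(73.42, 0) = 73.42
Node uu (S = 199.7): V_uu = e^(−0.03)·[0.4406·0.0000 + 0.5594·0.0000] = 0.0000
Node ud (S = 96.42): V_ud = e^(−0.03)·[0.4406·0.0000 + 0.5594·38.5025] = 20.9015
Node dd (S = 46.55): V_dd = e^(−0.03)·[0.4406·38.5025 + 0.5594·73.4150] = 56.3172
Node u (S = 137.8): V_u = e^(−0.03)·[0.4406·0.0000 + 0.5594·20.9015] = 11.3466
Node d (S = 66.5): V_d = e^(−0.03)·[0.4406·20.9015 + 0.5594·56.3172] = 39.5096
Node 0 (S = 95): V_0 = e^(−0.03)·[0.4406·11.3466 + 0.5594·39.5096] = 26.2999

£26.30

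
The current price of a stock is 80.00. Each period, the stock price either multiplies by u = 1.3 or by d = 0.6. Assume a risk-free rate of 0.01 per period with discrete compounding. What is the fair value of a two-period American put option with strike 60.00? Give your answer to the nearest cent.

5.25

Risk-neutral probability p = (1 + 0.01 − 0.6)/(1.3 − 0.6) = 0.4100/0.7000 = 0.5857
Terminal stock prices: S_uu = 135.2, S_ud = 62.4, S_dd = 28.8
Terminal payoffs (K − S): max(-75.2, 0) = 0, max(-2.4, 0) = 0, max(31.2, 0) = 31.2
Node u (S = 104): continuation = 1/1.01·[0.5857·0.0000 + 0.4143·0.0000] = 0.0000; exercise value = 0.0000 ≤ continuation, so V_u = 0.0000
Node d (S = 48): continuation = 1/1.01·[0.5857·0.0000 + 0.4143·31.2000] = 12.7977; exercise value = 12.0000 ≤ continuation, so V_d = 12.7977
Node 0 (S = 80): continuation = 1/1.01·[0.5857·0.0000 + 0.4143·12.7977] = 5.2494; exercise value = 0.0000 ≤ continuation, so V_0 = 5.2494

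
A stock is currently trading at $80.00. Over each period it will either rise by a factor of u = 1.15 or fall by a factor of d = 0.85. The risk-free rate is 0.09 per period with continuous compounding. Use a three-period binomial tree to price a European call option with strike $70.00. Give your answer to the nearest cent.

$26.89

Risk-neutral probability p = (e^0.09 − 0.85)/(1.15 − 0.85) = 0.2442/0.3000 = 0.8139
Terminal stock prices: S_uuu = 121.7, S_uud = 89.93, S_udd = 66.47, S_ddd = 49.13
Terminal payoffs (S − K): max(51.67, 0) = 51.67, max(19.93, 0) = 19.93, max(-3.53, 0) = 0, max(-20.87, 0) = 0
Node uu (S = 105.8): V_uu = e^(−0.09)·[0.8139·51.6700 + 0.1861·19.9300] = 41.8248
Node ud (S = 78.2): V_ud = e^(−0.09)·[0.8139·19.9300 + 0.1861·0.0000] = 14.8252
Node dd (S = 57.8): V_dd = e^(−0.09)·[0.8139·0.0000 + 0.1861·0.0000] = 0.0000
Node u (S = 92): V_u = e^(−0.09)·[0.8139·41.8248 + 0.1861·14.8252] = 33.6332
Node d (S = 68): V_d = e^(−0.09)·[0.8139·14.8252 + 0.1861·0.0000] = 11.0279
Node 0 (S = 80): V_0 = e^(−0.09)·[0.8139·33.6332 + 0.1861·11.0279] = 26.8939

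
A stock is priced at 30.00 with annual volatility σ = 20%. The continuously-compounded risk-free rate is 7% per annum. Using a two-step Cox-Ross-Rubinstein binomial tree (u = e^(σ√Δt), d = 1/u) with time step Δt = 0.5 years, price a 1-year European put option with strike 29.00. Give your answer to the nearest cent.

CRR parameters: u = e^(σ√Δt) = e^(0.2·√0.5) = 1.1519, d = 1/u = 0.8681
Per-period rate: rΔt = 0.07·0.5 = 0.035, so R = e^0.035 = 1.0356
Risk-neutral probability p = (e^0.035 − 0.8681)/(1.1519 − 0.8681) = 0.1675/0.2838 = 0.5902
Terminal stock prices: S_uu = 39.81, S_ud = 30, S_dd = 22.61
Terminal payoffs (K − S): max(-10.81, 0) = 0, max(-1, 0) = 0, max(6.391, 0) = 6.391
Node u (S = 34.56): V_u = e^(−0.035)·[0.5902·0.0000 + 0.4098·0.0000] = 0.0000
Node d (S = 26.04): V_d = e^(−0.035)·[0.5902·0.0000 + 0.4098·6.3909] = 2.5288
Node 0 (S = 30): V_0 = e^(−0.035)·[0.5902·0.0000 + 0.4098·2.5288] = 1.0006

1.00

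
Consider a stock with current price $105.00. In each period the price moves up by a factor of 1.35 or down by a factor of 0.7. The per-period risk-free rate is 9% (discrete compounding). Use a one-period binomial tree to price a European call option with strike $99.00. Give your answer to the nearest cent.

$23.53

Risk-neutral probability p = (1 + 0.09 − 0.7)/(1.35 − 0.7) = 0.3900/0.6500 = 0.6000
Terminal stock prices: S_u = 141.8, S_d = 73.5
Terminal payoffs (S − K): max(42.75, 0) = 42.75, max(-25.5, 0) = 0
Node 0 (S = 105): V_0 = 1/1.09·[0.6000·42.7500 + 0.4000·0.0000] = 23.5321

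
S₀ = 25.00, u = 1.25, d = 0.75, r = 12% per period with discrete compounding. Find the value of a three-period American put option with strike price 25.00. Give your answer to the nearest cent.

Risk-neutral probability p = (1 + 0.12 − 0.75)/(1.25 − 0.75) = 0.3700/0.5000 = 0.7400
Terminal stock prices: S_uuu = 48.83, S_uud = 29.3, S_udd = 17.58, S_ddd = 10.55
Terminal payoffs (K − S): max(-23.83, 0) = 0, max(-4.297, 0) = 0, max(7.422, 0) = 7.422, max(14.45, 0) = 14.45
Node uu (S = 39.06): continuation = 1/1.12·[0.7400·0.0000 + 0.2600·0.0000] = 0.0000; exercise value = 0.0000 ≤ continuation, so V_uu = 0.0000
Node ud (S = 23.44): continuation = 1/1.12·[0.7400·0.0000 + 0.2600·7.4219] = 1.7229; exercise value = 1.5625 ≤ continuation, so V_ud = 1.7229
Node dd (S = 14.06): continuation = 1/1.12·[0.7400·7.4219 + 0.2600·14.4531] = 8.2589; exercise value = 10.9375 > continuation, so V_dd = 10.9375 (exercise)
Node u (S = 31.25): continuation = 1/1.12·[0.7400·0.0000 + 0.2600·1.7229] = 0.4000; exercise value = 0.0000 ≤ continuation, so V_u = 0.4000
Node d (S = 18.75): continuation = 1/1.12·[0.7400·1.7229 + 0.2600·10.9375] = 3.6774; exercise value = 6.2500 > continuation, so V_d = 6.2500 (exercise)
Node 0 (S = 25): continuation = 1/1.12·[0.7400·0.4000 + 0.2600·6.2500] = 1.7152; exercise value = 0.0000 ≤ continuation, so V_0 = 1.7152

1.72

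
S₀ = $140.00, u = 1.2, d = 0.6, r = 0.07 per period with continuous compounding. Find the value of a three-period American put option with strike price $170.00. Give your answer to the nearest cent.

$32.34

Risk-neutral probability p = (e^0.07 − 0.6)/(1.2 − 0.6) = 0.4725/0.6000 = 0.7875
Terminal stock prices: S_uuu = 241.9, S_uud = 121, S_udd = 60.48, S_ddd = 30.24
Terminal payoffs (K − S): max(-71.92, 0) = 0, max(49.04, 0) = 49.04, max(109.5, 0) = 109.5, max(139.8, 0) = 139.8
Node uu (S = 201.6): continuation = e^(−0.07)·[0.7875·0.0000 + 0.2125·49.0400] = 9.7159; exercise value = 0.0000 ≤ continuation, so V_uu = 9.7159
Node ud (S = 100.8): continuation = e^(−0.07)·[0.7875·49.0400 + 0.2125·109.5200] = 57.7069; exercise value = 69.2000 > continuation, so V_ud = 69.2000 (exercise)
Node dd (S = 50.4): continuation = e^(−0.07)·[0.7875·109.5200 + 0.2125·139.7600] = 108.1069; exercise value = 119.6000 > continuation, so V_dd = 119.6000 (exercise)
Node u (S = 168): continuation = e^(−0.07)·[0.7875·9.7159 + 0.2125·69.2000] = 20.8441; exercise value = 2.0000 ≤ continuation, so V_u = 20.8441
Node d (S = 84): continuation = e^(−0.07)·[0.7875·69.2000 + 0.2125·119.6000] = 74.5069; exercise value = 86.0000 > continuation, so V_d = 86.0000 (exercise)
Node 0 (S = 140): continuation = e^(−0.07)·[0.7875·20.8441 + 0.2125·86.0000] = 32.3436; exercise value = 30.0000 ≤ continuation, so V_0 = 32.3436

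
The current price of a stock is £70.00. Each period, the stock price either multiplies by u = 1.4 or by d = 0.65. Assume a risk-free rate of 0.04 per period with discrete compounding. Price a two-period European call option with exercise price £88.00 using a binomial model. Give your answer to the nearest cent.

Risk-neutral probability p = (1 + 0.04 − 0.65)/(1.4 − 0.65) = 0.3900/0.7500 = 0.5200
Terminal stock prices: S_uu = 137.2, S_ud = 63.7, S_dd = 29.58
Terminal payoffs (S − K): max(49.2, 0) = 49.2, max(-24.3, 0) = 0, max(-58.42, 0) = 0
Node u (S = 98): V_u = 1/1.04·[0.5200·49.2000 + 0.4800·0.0000] = 24.6000
Node d (S = 45.5): V_d = 1/1.04·[0.5200·0.0000 + 0.4800·0.0000] = 0.0000
Node 0 (S = 70): V_0 = 1/1.04·[0.5200·24.6000 + 0.4800·0.0000] = 12.3000

£12.30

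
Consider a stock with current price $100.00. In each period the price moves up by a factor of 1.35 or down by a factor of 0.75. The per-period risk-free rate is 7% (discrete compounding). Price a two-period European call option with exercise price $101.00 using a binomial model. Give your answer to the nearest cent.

$20.29

Risk-neutral probability p = (1 + 0.07 − 0.75)/(1.35 − 0.75) = 0.3200/0.6000 = 0.5333
Terminal stock prices: S_uu = 182.3, S_ud = 101.2, S_dd = 56.25
Terminal payoffs (S − K): max(81.25, 0) = 81.25, max(0.25, 0) = 0.25, max(-44.75, 0) = 0
Node u (S = 135): V_u = 1/1.07·[0.5333·81.2500 + 0.4667·0.2500] = 40.6075
Node d (S = 75): V_d = 1/1.07·[0.5333·0.2500 + 0.4667·0.0000] = 0.1246
Node 0 (S = 100): V_0 = 1/1.07·[0.5333·40.6075 + 0.4667·0.1246] = 20.2948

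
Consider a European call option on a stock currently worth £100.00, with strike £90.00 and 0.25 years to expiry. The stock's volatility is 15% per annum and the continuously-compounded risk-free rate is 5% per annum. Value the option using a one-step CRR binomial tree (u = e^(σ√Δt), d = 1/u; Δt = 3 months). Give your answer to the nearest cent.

CRR parameters: u = e^(σ√Δt) = e^(0.15·√0.25) = 1.0779, d = 1/u = 0.9277
Per-period rate: rΔt = 0.05·0.25 = 0.0125, so R = e^0.0125 = 1.0126
Risk-neutral probability p = (e^0.0125 − 0.9277)/(1.0779 − 0.9277) = 0.0848/0.1501 = 0.5650
Terminal stock prices: S_u = 107.8, S_d = 92.77
Terminal payoffs (S − K): max(17.79, 0) = 17.79, max(2.774, 0) = 2.774
Node 0 (S = 100): V_0 = e^(−0.0125)·[0.5650·17.7884 + 0.4350·2.7743] = 11.1180

£11.12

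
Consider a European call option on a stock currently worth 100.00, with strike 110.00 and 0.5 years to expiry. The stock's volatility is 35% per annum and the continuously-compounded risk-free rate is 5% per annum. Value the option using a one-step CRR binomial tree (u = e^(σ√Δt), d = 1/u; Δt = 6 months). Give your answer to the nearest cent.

8.62

CRR parameters: u = e^(σ√Δt) = e^(0.35·√0.5) = 1.2808, d = 1/u = 0.7808
Per-period rate: rΔt = 0.05·0.5 = 0.025, so R = e^0.025 = 1.0253
Risk-neutral probability p = (e^0.025 − 0.7808)/(1.2808 − 0.7808) = 0.2446/0.5000 = 0.4891
Terminal stock prices: S_u = 128.1, S_d = 78.08
Terminal payoffs (S − K): max(18.08, 0) = 18.08, max(-31.92, 0) = 0
Node 0 (S = 100): V_0 = e^(−0.025)·[0.4891·18.0803 + 0.5109·0.0000] = 8.6242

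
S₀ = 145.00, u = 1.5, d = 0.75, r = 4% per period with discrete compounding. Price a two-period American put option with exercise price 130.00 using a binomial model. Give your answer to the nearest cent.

16.85

Risk-neutral probability p = (1 + 0.04 − 0.75)/(1.5 − 0.75) = 0.2900/0.7500 = 0.3867
Terminal stock prices: S_uu = 326.2, S_ud = 163.1, S_dd = 81.56
Terminal payoffs (K − S): max(-196.2, 0) = 0, max(-33.12, 0) = 0, max(48.44, 0) = 48.44
Node u (S = 217.5): continuation = 1/1.04·[0.3867·0.0000 + 0.6133·0.0000] = 0.0000; exercise value = 0.0000 ≤ continuation, so V_u = 0.0000
Node d (S = 108.8): continuation = 1/1.04·[0.3867·0.0000 + 0.6133·48.4375] = 28.5657; exercise value = 21.2500 ≤ continuation, so V_d = 28.5657
Node 0 (S = 145): continuation = 1/1.04·[0.3867·0.0000 + 0.6133·28.5657] = 16.8464; exercise value = 0.0000 ≤ continuation, so V_0 = 16.8464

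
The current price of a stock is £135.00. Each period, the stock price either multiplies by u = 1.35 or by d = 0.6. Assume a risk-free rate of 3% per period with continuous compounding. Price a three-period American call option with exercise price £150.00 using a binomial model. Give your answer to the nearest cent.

Risk-neutral probability p = (e^0.03 − 0.6)/(1.35 − 0.6) = 0.4305/0.7500 = 0.5739
Terminal stock prices: S_uuu = 332.2, S_uud = 147.6, S_udd = 65.61, S_ddd = 29.16
Terminal payoffs (S − K): max(182.2, 0) = 182.2, max(-2.377, 0) = 0, max(-84.39, 0) = 0, max(-120.8, 0) = 0
Node uu (S = 246): continuation = e^(−0.03)·[0.5739·182.1506 + 0.4261·0.0000] = 101.4537; exercise value = 96.0375 ≤ continuation, so V_uu = 101.4537
Node ud (S = 109.3): continuation = e^(−0.03)·[0.5739·0.0000 + 0.4261·0.0000] = 0.0000; exercise value = 0.0000 ≤ continuation, so V_ud = 0.0000
Node dd (S = 48.6): continuation = e^(−0.03)·[0.5739·0.0000 + 0.4261·0.0000] = 0.0000; exercise value = 0.0000 ≤ continuation, so V_dd = 0.0000
Node u (S = 182.2): continuation = e^(−0.03)·[0.5739·101.4537 + 0.4261·0.0000] = 56.5074; exercise value = 32.2500 ≤ continuation, so V_u = 56.5074
Node d (S = 81): continuation = e^(−0.03)·[0.5739·0.0000 + 0.4261·0.0000] = 0.0000; exercise value = 0.0000 ≤ continuation, so V_d = 0.0000
Node 0 (S = 135): continuation = e^(−0.03)·[0.5739·56.5074 + 0.4261·0.0000] = 31.4733; exercise value = 0.0000 ≤ continuation, so V_0 = 31.4733

£31.47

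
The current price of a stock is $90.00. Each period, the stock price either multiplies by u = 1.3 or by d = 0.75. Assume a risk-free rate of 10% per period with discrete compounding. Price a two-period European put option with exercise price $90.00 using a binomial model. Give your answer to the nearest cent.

Risk-neutral probability p = (1 + 0.1 − 0.75)/(1.3 − 0.75) = 0.3500/0.5500 = 0.6364
Terminal stock prices: S_uu = 152.1, S_ud = 87.75, S_dd = 50.62
Terminal payoffs (K − S): max(-62.1, 0) = 0, max(2.25, 0) = 2.25, max(39.38, 0) = 39.38
Node u (S = 117): V_u = 1/1.1·[0.6364·0.0000 + 0.3636·2.2500] = 0.7438
Node d (S = 67.5): V_d = 1/1.1·[0.6364·2.2500 + 0.3636·39.3750] = 14.3182
Node 0 (S = 90): V_0 = 1/1.1·[0.6364·0.7438 + 0.3636·14.3182] = 5.1636

$5.16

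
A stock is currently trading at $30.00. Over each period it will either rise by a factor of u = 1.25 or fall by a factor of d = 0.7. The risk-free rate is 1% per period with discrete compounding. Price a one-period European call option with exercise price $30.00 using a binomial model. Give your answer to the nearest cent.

Risk-neutral probability p = (1 + 0.01 − 0.7)/(1.25 − 0.7) = 0.3100/0.5500 = 0.5636
Terminal stock prices: S_u = 37.5, S_d = 21
Terminal payoffs (S − K): max(7.5, 0) = 7.5, max(-9, 0) = 0
Node 0 (S = 30): V_0 = 1/1.01·[0.5636·7.5000 + 0.4364·0.0000] = 4.1854

$4.19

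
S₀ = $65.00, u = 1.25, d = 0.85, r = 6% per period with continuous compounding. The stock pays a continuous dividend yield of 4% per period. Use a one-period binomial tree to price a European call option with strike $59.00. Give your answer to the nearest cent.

$8.92

Per-period risk-free factor R = e^0.06 = 1.0618; dividend-adjusted growth = e^(0.06−0.04) = 1.0202.
Risk-neutral probability p = (1.0202 − 0.85)/(1.25 − 0.85) = 0.1702/0.4000 = 0.4255
Terminal stock prices: S_u = 81.25, S_d = 55.25
Terminal payoffs (S − K): max(22.25, 0) = 22.25, max(-3.75, 0) = 0
Node 0 (S = 65): V_0 = e^(−0.06)·[0.4255·22.2500 + 0.5745·0.0000] = 8.9161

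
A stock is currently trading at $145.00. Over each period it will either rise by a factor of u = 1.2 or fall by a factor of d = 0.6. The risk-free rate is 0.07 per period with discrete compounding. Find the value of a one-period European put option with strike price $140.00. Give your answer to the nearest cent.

$10.73

Risk-neutral probability p = (1 + 0.07 − 0.6)/(1.2 − 0.6) = 0.4700/0.6000 = 0.7833
Terminal stock prices: S_u = 174, S_d = 87
Terminal payoffs (K − S): max(-34, 0) = 0, max(53, 0) = 53
Node 0 (S = 145): V_0 = 1/1.07·[0.7833·0.0000 + 0.2167·53.0000] = 10.7321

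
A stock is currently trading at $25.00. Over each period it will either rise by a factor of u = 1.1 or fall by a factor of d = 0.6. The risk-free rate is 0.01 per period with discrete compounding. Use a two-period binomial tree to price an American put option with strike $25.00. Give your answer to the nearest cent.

$3.01

Risk-neutral probability p = (1 + 0.01 − 0.6)/(1.1 − 0.6) = 0.4100/0.5000 = 0.8200
Terminal stock prices: S_uu = 30.25, S_ud = 16.5, S_dd = 9
Terminal payoffs (K − S): max(-5.25, 0) = 0, max(8.5, 0) = 8.5, max(16, 0) = 16
Node u (S = 27.5): continuation = 1/1.01·[0.8200·0.0000 + 0.1800·8.5000] = 1.5149; exercise value = 0.0000 ≤ continuation, so V_u = 1.5149
Node d (S = 15): continuation = 1/1.01·[0.8200·8.5000 + 0.1800·16.0000] = 9.7525; exercise value = 10.0000 > continuation, so V_d = 10.0000 (exercise)
Node 0 (S = 25): continuation = 1/1.01·[0.8200·1.5149 + 0.1800·10.0000] = 3.0121; exercise value = 0.0000 ≤ continuation, so V_0 = 3.0121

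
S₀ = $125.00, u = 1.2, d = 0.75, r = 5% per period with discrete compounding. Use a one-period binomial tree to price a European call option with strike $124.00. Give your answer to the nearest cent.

$16.51

Risk-neutral probability p = (1 + 0.05 − 0.75)/(1.2 − 0.75) = 0.3000/0.4500 = 0.6667
Terminal stock prices: S_u = 150, S_d = 93.75
Terminal payoffs (S − K): max(26, 0) = 26, max(-30.25, 0) = 0
Node 0 (S = 125): V_0 = 1/1.05·[0.6667·26.0000 + 0.3333·0.0000] = 16.5079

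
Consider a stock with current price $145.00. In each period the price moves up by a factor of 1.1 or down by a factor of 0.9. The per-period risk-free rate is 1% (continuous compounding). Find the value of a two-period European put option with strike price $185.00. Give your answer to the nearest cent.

$36.34

Risk-neutral probability p = (e^0.01 − 0.9)/(1.1 − 0.9) = 0.1101/0.2000 = 0.5503
Terminal stock prices: S_uu = 175.5, S_ud = 143.6, S_dd = 117.5
Terminal payoffs (K − S): max(9.55, 0) = 9.55, max(41.45, 0) = 41.45, max(67.55, 0) = 67.55
Node u (S = 159.5): V_u = e^(−0.01)·[0.5503·9.5500 + 0.4497·41.4500] = 23.6592
Node d (S = 130.5): V_d = e^(−0.01)·[0.5503·41.4500 + 0.4497·67.5500] = 52.6592
Node 0 (S = 145): V_0 = e^(−0.01)·[0.5503·23.6592 + 0.4497·52.6592] = 36.3368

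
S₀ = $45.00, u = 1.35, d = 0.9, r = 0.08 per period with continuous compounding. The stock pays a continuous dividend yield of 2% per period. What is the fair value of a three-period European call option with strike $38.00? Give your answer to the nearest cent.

Per-period risk-free factor R = e^0.08 = 1.0833; dividend-adjusted growth = e^(0.08−0.02) = 1.0618.
Risk-neutral probability p = (1.0618 − 0.9)/(1.35 − 0.9) = 0.1618/0.4500 = 0.3596
Terminal stock prices: S_uuu = 110.7, S_uud = 73.81, S_udd = 49.21, S_ddd = 32.81
Terminal payoffs (S − K): max(72.72, 0) = 72.72, max(35.81, 0) = 35.81, max(11.21, 0) = 11.21, max(-5.195, 0) = 0
Node uu (S = 82.01): V_uu = e^(−0.08)·[0.3596·72.7169 + 0.6404·35.8113] = 45.3101
Node ud (S = 54.68): V_ud = e^(−0.08)·[0.3596·35.8113 + 0.6404·11.2075] = 18.5139
Node dd (S = 36.45): V_dd = e^(−0.08)·[0.3596·11.2075 + 0.6404·0.0000] = 3.7207
Node u (S = 60.75): V_u = e^(−0.08)·[0.3596·45.3101 + 0.6404·18.5139] = 25.9865
Node d (S = 40.5): V_d = e^(−0.08)·[0.3596·18.5139 + 0.6404·3.7207] = 8.3458
Node 0 (S = 45): V_0 = e^(−0.08)·[0.3596·25.9865 + 0.6404·8.3458] = 13.5606

$13.56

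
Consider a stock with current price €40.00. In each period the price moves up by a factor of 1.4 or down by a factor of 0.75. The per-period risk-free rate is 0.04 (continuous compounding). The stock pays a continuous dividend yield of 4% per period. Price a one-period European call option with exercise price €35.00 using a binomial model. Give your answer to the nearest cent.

Per-period risk-free factor R = e^0.04 = 1.0408; dividend-adjusted growth = e^(0.04−0.04) = 1.0000.
Risk-neutral probability p = (1.0000 − 0.75)/(1.4 − 0.75) = 0.2500/0.6500 = 0.3846
Terminal stock prices: S_u = 56, S_d = 30
Terminal payoffs (S − K): max(21, 0) = 21, max(-5, 0) = 0
Node 0 (S = 40): V_0 = e^(−0.04)·[0.3846·21.0000 + 0.6154·0.0000] = 7.7602

€7.76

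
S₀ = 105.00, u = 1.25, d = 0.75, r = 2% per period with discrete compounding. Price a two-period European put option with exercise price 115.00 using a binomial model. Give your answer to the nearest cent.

19.29

Risk-neutral probability p = (1 + 0.02 − 0.75)/(1.25 − 0.75) = 0.2700/0.5000 = 0.5400
Terminal stock prices: S_uu = 164.1, S_ud = 98.44, S_dd = 59.06
Terminal payoffs (K − S): max(-49.06, 0) = 0, max(16.56, 0) = 16.56, max(55.94, 0) = 55.94
Node u (S = 131.2): V_u = 1/1.02·[0.5400·0.0000 + 0.4600·16.5625] = 7.4694
Node d (S = 78.75): V_d = 1/1.02·[0.5400·16.5625 + 0.4600·55.9375] = 33.9951
Node 0 (S = 105): V_0 = 1/1.02·[0.5400·7.4694 + 0.4600·33.9951] = 19.2855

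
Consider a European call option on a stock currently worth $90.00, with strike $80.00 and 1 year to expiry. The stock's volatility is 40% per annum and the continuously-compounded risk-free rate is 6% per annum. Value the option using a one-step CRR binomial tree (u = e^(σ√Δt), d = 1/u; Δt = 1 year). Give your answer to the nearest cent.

$24.36

CRR parameters: u = e^(σ√Δt) = e^(0.4·√1) = 1.4918, d = 1/u = 0.6703
Per-period rate: rΔt = 0.06·1 = 0.06, so R = e^0.06 = 1.0618
Risk-neutral probability p = (e^0.06 − 0.6703)/(1.4918 − 0.6703) = 0.3915/0.8215 = 0.4766
Terminal stock prices: S_u = 134.3, S_d = 60.33
Terminal payoffs (S − K): max(54.26, 0) = 54.26, max(-19.67, 0) = 0
Node 0 (S = 90): V_0 = e^(−0.06)·[0.4766·54.2642 + 0.5234·0.0000] = 24.3554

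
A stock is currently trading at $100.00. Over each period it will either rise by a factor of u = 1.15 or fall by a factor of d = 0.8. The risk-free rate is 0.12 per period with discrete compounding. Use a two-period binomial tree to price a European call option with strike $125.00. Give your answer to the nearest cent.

Risk-neutral probability p = (1 + 0.12 − 0.8)/(1.15 − 0.8) = 0.3200/0.3500 = 0.9143
Terminal stock prices: S_uu = 132.2, S_ud = 92, S_dd = 64
Terminal payoffs (S − K): max(7.25, 0) = 7.25, max(-33, 0) = 0, max(-61, 0) = 0
Node u (S = 115): V_u = 1/1.12·[0.9143·7.2500 + 0.0857·0.0000] = 5.9184
Node d (S = 80): V_d = 1/1.12·[0.9143·0.0000 + 0.0857·0.0000] = 0.0000
Node 0 (S = 100): V_0 = 1/1.12·[0.9143·5.9184 + 0.0857·0.0000] = 4.8313

$4.83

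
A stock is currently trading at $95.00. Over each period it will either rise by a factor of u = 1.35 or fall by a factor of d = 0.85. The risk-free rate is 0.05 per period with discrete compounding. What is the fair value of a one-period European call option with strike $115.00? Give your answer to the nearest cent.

Risk-neutral probability p = (1 + 0.05 − 0.85)/(1.35 − 0.85) = 0.2000/0.5000 = 0.4000
Terminal stock prices: S_u = 128.2, S_d = 80.75
Terminal payoffs (S − K): max(13.25, 0) = 13.25, max(-34.25, 0) = 0
Node 0 (S = 95): V_0 = 1/1.05·[0.4000·13.2500 + 0.6000·0.0000] = 5.0476

$5.05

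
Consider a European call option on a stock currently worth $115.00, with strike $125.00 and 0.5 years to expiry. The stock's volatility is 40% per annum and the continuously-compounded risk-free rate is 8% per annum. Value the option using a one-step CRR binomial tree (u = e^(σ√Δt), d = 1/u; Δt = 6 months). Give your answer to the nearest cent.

$13.28

CRR parameters: u = e^(σ√Δt) = e^(0.4·√0.5) = 1.3269, d = 1/u = 0.7536
Per-period rate: rΔt = 0.08·0.5 = 0.04, so R = e^0.04 = 1.0408
Risk-neutral probability p = (e^0.04 − 0.7536)/(1.3269 − 0.7536) = 0.2872/0.5733 = 0.5009
Terminal stock prices: S_u = 152.6, S_d = 86.67
Terminal payoffs (S − K): max(27.59, 0) = 27.59, max(-38.33, 0) = 0
Node 0 (S = 115): V_0 = e^(−0.04)·[0.5009·27.5931 + 0.4991·0.0000] = 13.2807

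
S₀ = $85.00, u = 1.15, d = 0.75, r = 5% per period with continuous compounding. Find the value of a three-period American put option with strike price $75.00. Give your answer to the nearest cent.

$3.43

Risk-neutral probability p = (e^0.05 − 0.75)/(1.15 − 0.75) = 0.3013/0.4000 = 0.7532
Terminal stock prices: S_uuu = 129.3, S_uud = 84.31, S_udd = 54.98, S_ddd = 35.86
Terminal payoffs (K − S): max(-54.27, 0) = 0, max(-9.309, 0) = 0, max(20.02, 0) = 20.02, max(39.14, 0) = 39.14
Node uu (S = 112.4): continuation = e^(−0.05)·[0.7532·0.0000 + 0.2468·0.0000] = 0.0000; exercise value = 0.0000 ≤ continuation, so V_uu = 0.0000
Node ud (S = 73.31): continuation = e^(−0.05)·[0.7532·0.0000 + 0.2468·20.0156] = 4.6994; exercise value = 1.6875 ≤ continuation, so V_ud = 4.6994
Node dd (S = 47.81): continuation = e^(−0.05)·[0.7532·20.0156 + 0.2468·39.1406] = 23.5297; exercise value = 27.1875 > continuation, so V_dd = 27.1875 (exercise)
Node u (S = 97.75): continuation = e^(−0.05)·[0.7532·0.0000 + 0.2468·4.6994] = 1.1033; exercise value = 0.0000 ≤ continuation, so V_u = 1.1033
Node d (S = 63.75): continuation = e^(−0.05)·[0.7532·4.6994 + 0.2468·27.1875] = 9.7500; exercise value = 11.2500 > continuation, so V_d = 11.2500 (exercise)
Node 0 (S = 85): continuation = e^(−0.05)·[0.7532·1.1033 + 0.2468·11.2500] = 3.4318; exercise value = 0.0000 ≤ continuation, so V_0 = 3.4318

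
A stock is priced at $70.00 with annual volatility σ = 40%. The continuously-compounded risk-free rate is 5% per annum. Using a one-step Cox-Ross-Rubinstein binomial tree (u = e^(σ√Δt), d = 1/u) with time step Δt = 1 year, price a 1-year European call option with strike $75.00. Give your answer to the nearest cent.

CRR parameters: u = e^(σ√Δt) = e^(0.4·√1) = 1.4918, d = 1/u = 0.6703
Per-period rate: rΔt = 0.05·1 = 0.05, so R = e^0.05 = 1.0513
Risk-neutral probability p = (e^0.05 − 0.6703)/(1.4918 − 0.6703) = 0.3810/0.8215 = 0.4637
Terminal stock prices: S_u = 104.4, S_d = 46.92
Terminal payoffs (S − K): max(29.43, 0) = 29.43, max(-28.08, 0) = 0
Node 0 (S = 70): V_0 = e^(−0.05)·[0.4637·29.4277 + 0.5363·0.0000] = 12.9808

$12.98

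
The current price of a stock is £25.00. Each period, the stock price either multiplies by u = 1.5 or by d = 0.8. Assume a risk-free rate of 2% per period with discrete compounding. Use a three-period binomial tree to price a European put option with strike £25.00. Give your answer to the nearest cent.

Risk-neutral probability p = (1 + 0.02 − 0.8)/(1.5 − 0.8) = 0.2200/0.7000 = 0.3143
Terminal stock prices: S_uuu = 84.38, S_uud = 45, S_udd = 24, S_ddd = 12.8
Terminal payoffs (K − S): max(-59.38, 0) = 0, max(-20, 0) = 0, max(1, 0) = 1, max(12.2, 0) = 12.2
Node uu (S = 56.25): V_uu = 1/1.02·[0.3143·0.0000 + 0.6857·0.0000] = 0.0000
Node ud (S = 30): V_ud = 1/1.02·[0.3143·0.0000 + 0.6857·1.0000] = 0.6723
Node dd (S = 16): V_dd = 1/1.02·[0.3143·1.0000 + 0.6857·12.2000] = 8.5098
Node u (S = 37.5): V_u = 1/1.02·[0.3143·0.0000 + 0.6857·0.6723] = 0.4519
Node d (S = 20): V_d = 1/1.02·[0.3143·0.6723 + 0.6857·8.5098] = 5.9280
Node 0 (S = 25): V_0 = 1/1.02·[0.3143·0.4519 + 0.6857·5.9280] = 4.1245

£4.12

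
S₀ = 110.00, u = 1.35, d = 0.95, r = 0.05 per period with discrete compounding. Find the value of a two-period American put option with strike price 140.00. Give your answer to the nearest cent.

Risk-neutral probability p = (1 + 0.05 − 0.95)/(1.35 − 0.95) = 0.1000/0.4000 = 0.2500
Terminal stock prices: S_uu = 200.5, S_ud = 141.1, S_dd = 99.27
Terminal payoffs (K − S): max(-60.48, 0) = 0, max(-1.075, 0) = 0, max(40.73, 0) = 40.73
Node u (S = 148.5): continuation = 1/1.05·[0.2500·0.0000 + 0.7500·0.0000] = 0.0000; exercise value = 0.0000 ≤ continuation, so V_u = 0.0000
Node d (S = 104.5): continuation = 1/1.05·[0.2500·0.0000 + 0.7500·40.7250] = 29.0893; exercise value = 35.5000 > continuation, so V_d = 35.5000 (exercise)
Node 0 (S = 110): continuation = 1/1.05·[0.2500·0.0000 + 0.7500·35.5000] = 25.3571; exercise value = 30.0000 > continuation, so V_0 = 30.0000 (exercise)

30.00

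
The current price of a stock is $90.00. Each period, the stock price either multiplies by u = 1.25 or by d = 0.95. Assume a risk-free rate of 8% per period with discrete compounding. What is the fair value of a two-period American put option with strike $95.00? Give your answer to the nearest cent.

Risk-neutral probability p = (1 + 0.08 − 0.95)/(1.25 − 0.95) = 0.1300/0.3000 = 0.4333
Terminal stock prices: S_uu = 140.6, S_ud = 106.9, S_dd = 81.22
Terminal payoffs (K − S): max(-45.62, 0) = 0, max(-11.88, 0) = 0, max(13.78, 0) = 13.78
Node u (S = 112.5): continuation = 1/1.08·[0.4333·0.0000 + 0.5667·0.0000] = 0.0000; exercise value = 0.0000 ≤ continuation, so V_u = 0.0000
Node d (S = 85.5): continuation = 1/1.08·[0.4333·0.0000 + 0.5667·13.7750] = 7.2276; exercise value = 9.5000 > continuation, so V_d = 9.5000 (exercise)
Node 0 (S = 90): continuation = 1/1.08·[0.4333·0.0000 + 0.5667·9.5000] = 4.9846; exercise value = 5.0000 > continuation, so V_0 = 5.0000 (exercise)

$5.00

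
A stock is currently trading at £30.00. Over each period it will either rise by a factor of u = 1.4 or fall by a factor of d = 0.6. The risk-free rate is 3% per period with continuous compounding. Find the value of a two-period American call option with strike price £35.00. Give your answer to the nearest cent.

£6.49

Risk-neutral probability p = (e^0.03 − 0.6)/(1.4 − 0.6) = 0.4305/0.8000 = 0.5381
Terminal stock prices: S_uu = 58.8, S_ud = 25.2, S_dd = 10.8
Terminal payoffs (S − K): max(23.8, 0) = 23.8, max(-9.8, 0) = 0, max(-24.2, 0) = 0
Node u (S = 42): continuation = e^(−0.03)·[0.5381·23.8000 + 0.4619·0.0000] = 12.4275; exercise value = 7.0000 ≤ continuation, so V_u = 12.4275
Node d (S = 18): continuation = e^(−0.03)·[0.5381·0.0000 + 0.4619·0.0000] = 0.0000; exercise value = 0.0000 ≤ continuation, so V_d = 0.0000
Node 0 (S = 30): continuation = e^(−0.03)·[0.5381·12.4275 + 0.4619·0.0000] = 6.4892; exercise value = 0.0000 ≤ continuation, so V_0 = 6.4892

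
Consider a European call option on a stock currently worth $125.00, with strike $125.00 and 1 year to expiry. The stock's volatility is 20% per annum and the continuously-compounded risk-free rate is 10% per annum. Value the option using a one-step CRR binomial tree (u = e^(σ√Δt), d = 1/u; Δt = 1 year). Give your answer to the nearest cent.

$17.81

CRR parameters: u = e^(σ√Δt) = e^(0.2·√1) = 1.2214, d = 1/u = 0.8187
Per-period rate: rΔt = 0.1·1 = 0.1, so R = e^0.1 = 1.1052
Risk-neutral probability p = (e^0.1 − 0.8187)/(1.2214 − 0.8187) = 0.2864/0.4027 = 0.7113
Terminal stock prices: S_u = 152.7, S_d = 102.3
Terminal payoffs (S − K): max(27.68, 0) = 27.68, max(-22.66, 0) = 0
Node 0 (S = 125): V_0 = e^(−0.1)·[0.7113·27.6753 + 0.2887·0.0000] = 17.8134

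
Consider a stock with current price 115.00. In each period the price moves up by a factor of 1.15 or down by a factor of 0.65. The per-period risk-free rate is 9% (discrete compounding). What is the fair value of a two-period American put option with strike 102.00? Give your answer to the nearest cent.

4.43

Risk-neutral probability p = (1 + 0.09 − 0.65)/(1.15 − 0.65) = 0.4400/0.5000 = 0.8800
Terminal stock prices: S_uu = 152.1, S_ud = 85.96, S_dd = 48.59
Terminal payoffs (K − S): max(-50.09, 0) = 0, max(16.04, 0) = 16.04, max(53.41, 0) = 53.41
Node u (S = 132.2): continuation = 1/1.09·[0.8800·0.0000 + 0.1200·16.0375] = 1.7656; exercise value = 0.0000 ≤ continuation, so V_u = 1.7656
Node d (S = 74.75): continuation = 1/1.09·[0.8800·16.0375 + 0.1200·53.4125] = 18.8280; exercise value = 27.2500 > continuation, so V_d = 27.2500 (exercise)
Node 0 (S = 115): continuation = 1/1.09·[0.8800·1.7656 + 0.1200·27.2500] = 4.4254; exercise value = 0.0000 ≤ continuation, so V_0 = 4.4254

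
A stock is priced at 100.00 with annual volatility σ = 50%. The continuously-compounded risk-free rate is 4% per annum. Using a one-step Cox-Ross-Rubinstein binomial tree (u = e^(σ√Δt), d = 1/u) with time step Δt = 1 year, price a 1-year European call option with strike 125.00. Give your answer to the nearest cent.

15.96

CRR parameters: u = e^(σ√Δt) = e^(0.5·√1) = 1.6487, d = 1/u = 0.6065
Per-period rate: rΔt = 0.04·1 = 0.04, so R = e^0.04 = 1.0408
Risk-neutral probability p = (e^0.04 − 0.6065)/(1.6487 − 0.6065) = 0.4343/1.0422 = 0.4167
Terminal stock prices: S_u = 164.9, S_d = 60.65
Terminal payoffs (S − K): max(39.87, 0) = 39.87, max(-64.35, 0) = 0
Node 0 (S = 100): V_0 = e^(−0.04)·[0.4167·39.8721 + 0.5833·0.0000] = 15.9632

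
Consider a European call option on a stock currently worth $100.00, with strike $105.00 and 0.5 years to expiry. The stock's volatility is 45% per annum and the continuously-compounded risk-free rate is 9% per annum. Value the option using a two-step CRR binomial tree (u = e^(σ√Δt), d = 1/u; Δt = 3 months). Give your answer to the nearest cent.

CRR parameters: u = e^(σ√Δt) = e^(0.45·√0.25) = 1.2523, d = 1/u = 0.7985
Per-period rate: rΔt = 0.09·0.25 = 0.0225, so R = e^0.0225 = 1.0228
Risk-neutral probability p = (e^0.0225 − 0.7985)/(1.2523 − 0.7985) = 0.2242/0.4538 = 0.4941
Terminal stock prices: S_uu = 156.8, S_ud = 100, S_dd = 63.76
Terminal payoffs (S − K): max(51.83, 0) = 51.83, max(-5, 0) = 0, max(-41.24, 0) = 0
Node u (S = 125.2): V_u = e^(−0.0225)·[0.4941·51.8312 + 0.5059·0.0000] = 25.0415
Node d (S = 79.85): V_d = e^(−0.0225)·[0.4941·0.0000 + 0.5059·0.0000] = 0.0000
Node 0 (S = 100): V_0 = e^(−0.0225)·[0.4941·25.0415 + 0.5059·0.0000] = 12.0984

$12.10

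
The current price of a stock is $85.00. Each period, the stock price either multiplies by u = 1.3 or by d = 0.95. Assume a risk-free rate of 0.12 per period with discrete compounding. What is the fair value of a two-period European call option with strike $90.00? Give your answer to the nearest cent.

Risk-neutral probability p = (1 + 0.12 − 0.95)/(1.3 − 0.95) = 0.1700/0.3500 = 0.4857
Terminal stock prices: S_uu = 143.7, S_ud = 105, S_dd = 76.71
Terminal payoffs (S − K): max(53.65, 0) = 53.65, max(14.97, 0) = 14.97, max(-13.29, 0) = 0
Node u (S = 110.5): V_u = 1/1.12·[0.4857·53.6500 + 0.5143·14.9750] = 30.1429
Node d (S = 80.75): V_d = 1/1.12·[0.4857·14.9750 + 0.5143·0.0000] = 6.4943
Node 0 (S = 85): V_0 = 1/1.12·[0.4857·30.1429 + 0.5143·6.4943] = 16.0542

$16.05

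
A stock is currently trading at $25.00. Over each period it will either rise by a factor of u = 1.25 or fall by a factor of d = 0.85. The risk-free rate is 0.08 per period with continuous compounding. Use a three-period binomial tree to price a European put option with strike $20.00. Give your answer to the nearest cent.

Risk-neutral probability p = (e^0.08 − 0.85)/(1.25 − 0.85) = 0.2333/0.4000 = 0.5832
Terminal stock prices: S_uuu = 48.83, S_uud = 33.2, S_udd = 22.58, S_ddd = 15.35
Terminal payoffs (K − S): max(-28.83, 0) = 0, max(-13.2, 0) = 0, max(-2.578, 0) = 0, max(4.647, 0) = 4.647
Node uu (S = 39.06): V_uu = e^(−0.08)·[0.5832·0.0000 + 0.4168·0.0000] = 0.0000
Node ud (S = 26.56): V_ud = e^(−0.08)·[0.5832·0.0000 + 0.4168·0.0000] = 0.0000
Node dd (S = 18.06): V_dd = e^(−0.08)·[0.5832·0.0000 + 0.4168·4.6469] = 1.7878
Node u (S = 31.25): V_u = e^(−0.08)·[0.5832·0.0000 + 0.4168·0.0000] = 0.0000
Node d (S = 21.25): V_d = e^(−0.08)·[0.5832·0.0000 + 0.4168·1.7878] = 0.6878
Node 0 (S = 25): V_0 = e^(−0.08)·[0.5832·0.0000 + 0.4168·0.6878] = 0.2646

$0.26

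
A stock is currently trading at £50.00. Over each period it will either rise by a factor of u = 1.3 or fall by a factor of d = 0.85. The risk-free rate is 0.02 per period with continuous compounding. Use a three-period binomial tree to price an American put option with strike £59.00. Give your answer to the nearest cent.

£11.81

Risk-neutral probability p = (e^0.02 − 0.85)/(1.3 − 0.85) = 0.1702/0.4500 = 0.3782
Terminal stock prices: S_uuu = 109.9, S_uud = 71.83, S_udd = 46.96, S_ddd = 30.71
Terminal payoffs (K − S): max(-50.85, 0) = 0, max(-12.83, 0) = 0, max(12.04, 0) = 12.04, max(28.29, 0) = 28.29
Node uu (S = 84.5): continuation = e^(−0.02)·[0.3782·0.0000 + 0.6218·0.0000] = 0.0000; exercise value = 0.0000 ≤ continuation, so V_uu = 0.0000
Node ud (S = 55.25): continuation = e^(−0.02)·[0.3782·0.0000 + 0.6218·12.0375] = 7.3364; exercise value = 3.7500 ≤ continuation, so V_ud = 7.3364
Node dd (S = 36.12): continuation = e^(−0.02)·[0.3782·12.0375 + 0.6218·28.2938] = 21.7067; exercise value = 22.8750 > continuation, so V_dd = 22.8750 (exercise)
Node u (S = 65): continuation = e^(−0.02)·[0.3782·0.0000 + 0.6218·7.3364] = 4.4713; exercise value = 0.0000 ≤ continuation, so V_u = 4.4713
Node d (S = 42.5): continuation = e^(−0.02)·[0.3782·7.3364 + 0.6218·22.8750] = 16.6613; exercise value = 16.5000 ≤ continuation, so V_d = 16.6613
Node 0 (S = 50): continuation = e^(−0.02)·[0.3782·4.4713 + 0.6218·16.6613] = 11.8121; exercise value = 9.0000 ≤ continuation, so V_0 = 11.8121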